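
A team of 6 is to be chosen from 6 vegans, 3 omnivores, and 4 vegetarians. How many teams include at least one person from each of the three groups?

1416

Total 6-person selections from all 13: C(13,6) = 1716.
Subtract selections that omit an entire group: no vegans → C(7,6) = 7; no omnivores → C(10,6) = 210; no vegetarians → C(9,6) = 84.
Add back selections omitting two groups (i.e. drawn from a single group): C(6,6) + C(3,6) + C(4,6) = 1.
By inclusion–exclusion: 1716 − 301 + 1 = 1416.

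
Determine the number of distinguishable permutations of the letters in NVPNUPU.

630

The 7 letters of NVPNUPU have repeats: N appearing twice, P appearing twice, and U appearing twice.
Dividing 7! = 5040 by 2!·2!·2! = 8 for the repeated letters gives 630.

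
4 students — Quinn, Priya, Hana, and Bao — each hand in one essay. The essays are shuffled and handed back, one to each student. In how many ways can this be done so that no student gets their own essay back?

9

Let Aᵢ be the assignments in which student i gets their own essay. We want the size of the complement of A₁∪…∪A_4.
By inclusion–exclusion this is Σ_{j=0}^{4} (−1)^j C(4,j)·(4−j)!.
Computing: 24 − 24 + 12 − 4 + 1 = 9.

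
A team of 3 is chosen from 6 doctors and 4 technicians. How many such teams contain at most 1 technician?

80

Split by how many technicians are chosen (0 through 1).
Sum: C(4,0)·C(6,3) + C(4,1)·C(6,2) = 20 + 60 = 80.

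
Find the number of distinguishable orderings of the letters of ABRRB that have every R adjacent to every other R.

Treat the 2 copies of R as a single block. The multiset to arrange is then {RR, A, B, B}, 4 items in all.
That gives (4)!/(2!) = 12 arrangements.

12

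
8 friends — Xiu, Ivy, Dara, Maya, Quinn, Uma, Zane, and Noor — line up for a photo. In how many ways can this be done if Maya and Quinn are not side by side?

30240

Of the 8! = 40320 arrangements, those with Maya and Quinn adjacent number 2 × 7! = 10080 (treat the pair as a block with 2 internal orders).
So 40320 − 10080 = 30240 arrangements keep them apart.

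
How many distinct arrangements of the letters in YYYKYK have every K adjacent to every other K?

5

Treat the 2 copies of K as a single block. The multiset to arrange is then {KK, Y, Y, Y, Y}, 5 items in all.
That gives (5)!/(4!) = 5 arrangements.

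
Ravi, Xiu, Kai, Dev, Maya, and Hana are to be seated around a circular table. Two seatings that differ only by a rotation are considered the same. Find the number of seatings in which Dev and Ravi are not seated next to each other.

72

Without the restriction there are (5)! = 120 seatings.
Seatings with Dev beside Ravi: treat them as a block with 2 internal orders, giving 2 × (4)! = 48.
Subtracting, 120 − 48 = 72.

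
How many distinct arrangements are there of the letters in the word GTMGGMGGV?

1512

GTMGGMGGV has 9 letters with G appearing 5 times and M appearing twice.
Dividing 9! = 362880 by 5!·2! = 240 for the repeated letters gives 1512.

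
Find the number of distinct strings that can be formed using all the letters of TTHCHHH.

TTHCHHH has 7 letters with H appearing 4 times and T appearing twice.
Dividing 7! = 5040 by 4!·2! = 48 for the repeated letters gives 105.

105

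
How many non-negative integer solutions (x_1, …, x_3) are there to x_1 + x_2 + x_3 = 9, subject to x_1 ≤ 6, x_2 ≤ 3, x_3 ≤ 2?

Ignoring the caps, the number of non-negative solutions to x_1+…+x_3 = 9 is C(11,2) = 55.
Subtract solutions that violate a single cap (substitute x_i' = x_i − (cap_i+1)): x_1 ≥ 7 gives C(4,2) = 6; x_2 ≥ 4 gives C(7,2) = 21; x_3 ≥ 3 gives C(8,2) = 28. Together 55.
Add back pairs where two caps are both exceeded: 0 + 0 + 6 = 6.
By inclusion–exclusion the count is 55 − 55 + 6 = 6.

6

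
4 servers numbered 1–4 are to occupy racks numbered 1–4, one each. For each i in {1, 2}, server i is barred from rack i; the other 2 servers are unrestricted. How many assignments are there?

Let Aᵢ (for i ∈ {1, 2}) be the placements that put server i in its forbidden rack. Any j of these fix j positions, leaving (4−j)! ways to fill the rest, and there are C(2,j) ways to pick which j.
By inclusion–exclusion, the number of valid placements is Σ_{j=0}^{2} (−1)^j C(2,j)·(4−j)!.
Computing: 24 − 12 + 2 = 14.

14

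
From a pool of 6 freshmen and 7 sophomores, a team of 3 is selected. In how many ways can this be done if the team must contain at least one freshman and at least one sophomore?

231

Unrestricted: C(13,3) = 286 ways to pick any 3 of the 13.
Selections missing a whole group: no freshmen → C(7,3) = 35; no sophomores → C(6,3) = 20.
Both groups omitted at once is impossible, so 286 − 55 = 231.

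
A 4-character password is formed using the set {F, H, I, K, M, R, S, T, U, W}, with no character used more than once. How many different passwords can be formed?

Choose and order 4 of the 10 symbols: the first character has 10 options, the next 9, then 8, 7.
10 × 9 × 8 × 7 = 5040.

5040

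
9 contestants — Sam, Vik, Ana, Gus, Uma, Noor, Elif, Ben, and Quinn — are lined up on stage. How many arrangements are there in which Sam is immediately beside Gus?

Place the 7 others and the Sam-Gus pair as 8 objects in a line; the pair has 2 internal arrangements.
That gives 2 × 8! = 2 × 40320 = 80640.

80640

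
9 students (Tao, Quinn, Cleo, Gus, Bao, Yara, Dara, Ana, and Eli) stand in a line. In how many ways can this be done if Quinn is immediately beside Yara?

Place the 7 others and the Quinn-Yara pair as 8 objects in a line; the pair has 2 internal arrangements.
That gives 2 × 8! = 2 × 40320 = 80640.

80640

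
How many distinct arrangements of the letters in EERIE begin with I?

4

Fix I in the first position and arrange the remaining 4 letters.
Those 4 letters have E appearing 3 times, giving (4)!/(3!) = 4.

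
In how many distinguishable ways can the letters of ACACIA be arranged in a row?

Letter multiplicities in ACACIA: A×3, C×2, I×1.
Dividing 6! = 720 by 3!·2! = 12 for the repeated letters gives 60.

60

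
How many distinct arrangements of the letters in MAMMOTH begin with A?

With the first slot taken by A, it remains to arrange the other 6 letters (MMMOTH).
Those 6 letters have M appearing 3 times, giving (6)!/(3!) = 120.

120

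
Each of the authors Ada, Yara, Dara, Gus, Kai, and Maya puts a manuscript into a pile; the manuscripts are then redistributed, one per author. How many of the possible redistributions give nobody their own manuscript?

Let Aᵢ be the assignments in which author i gets their own manuscript. We want the size of the complement of A₁∪…∪A_6.
By inclusion–exclusion this is Σ_{j=0}^{6} (−1)^j C(6,j)·(6−j)!.
Computing: 720 − 720 + 360 − 120 + 30 − 6 + 1 = 265.

265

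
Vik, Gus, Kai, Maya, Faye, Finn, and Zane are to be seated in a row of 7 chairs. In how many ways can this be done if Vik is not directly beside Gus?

3600

Of the 7! = 5040 arrangements, those with Vik and Gus adjacent number 2 × 6! = 1440 (treat the pair as a block with 2 internal orders).
Complementary counting: 5040 − 1440 = 3600.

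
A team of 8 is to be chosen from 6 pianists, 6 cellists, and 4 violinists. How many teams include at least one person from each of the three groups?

With no constraint there are C(16,8) = 12870 possible selections.
Selections missing a whole group: no pianists → C(10,8) = 45; no cellists → C(10,8) = 45; no violinists → C(12,8) = 495.
Add back selections omitting two groups (i.e. drawn from a single group): C(6,8) + C(6,8) + C(4,8) = 0.
By inclusion–exclusion: 12870 − 585 + 0 = 12285.

12285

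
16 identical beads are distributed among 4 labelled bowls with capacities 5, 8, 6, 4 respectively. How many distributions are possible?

Ignoring the caps, the number of non-negative solutions to x_1+…+x_4 = 16 is C(19,3) = 969.
Subtract solutions that violate a single cap (substitute x_i' = x_i − (cap_i+1)): x_1 ≥ 6 gives C(13,3) = 286; x_2 ≥ 9 gives C(10,3) = 120; x_3 ≥ 7 gives C(12,3) = 220; x_4 ≥ 5 gives C(14,3) = 364. Together 990.
Add back pairs where two caps are both exceeded: 4 + 20 + 56 + 1 + 10 + 35 = 126.
By inclusion–exclusion the count is 969 − 990 + 126 = 105.

105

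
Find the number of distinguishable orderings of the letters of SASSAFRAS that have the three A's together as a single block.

210

Treat the 3 copies of A as a single block. The multiset to arrange is then {AAA, F, R, S, S, S, S}, 7 items in all.
That gives (7)!/(4!) = 210 arrangements.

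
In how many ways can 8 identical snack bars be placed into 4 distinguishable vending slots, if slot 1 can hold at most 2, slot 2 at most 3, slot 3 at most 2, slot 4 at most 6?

32

By stars and bars, unrestricted non-negative solutions to x_1+…+x_4 = 8 number C(8+3,3) = 165.
Subtract solutions that violate a single cap (substitute x_i' = x_i − (cap_i+1)): x_1 ≥ 3 gives C(8,3) = 56; x_2 ≥ 4 gives C(7,3) = 35; x_3 ≥ 3 gives C(8,3) = 56; x_4 ≥ 7 gives C(4,3) = 4. Together 151.
Add back pairs where two caps are both exceeded: 4 + 10 + 0 + 4 + 0 + 0 = 18.
By inclusion–exclusion the count is 165 − 151 + 18 = 32.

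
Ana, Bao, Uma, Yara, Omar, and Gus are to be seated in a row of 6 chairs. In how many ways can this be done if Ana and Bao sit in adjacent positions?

240

Treat {Ana, Bao} as a single unit. There are 5 units to order, and the pair itself can be ordered 2 ways.
That gives 2 × 5! = 2 × 120 = 240.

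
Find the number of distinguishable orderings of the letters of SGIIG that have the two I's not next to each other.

Total arrangements of SGIIG: 5!/(2!·2!) = 30.
If the two I's are adjacent, glue them into one block, leaving 4 items to arrange: (4)!/(2!) = 12 ways.
Subtracting, 30 − 12 = 18 arrangements keep the I's apart.

18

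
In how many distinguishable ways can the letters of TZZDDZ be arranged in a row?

Letter multiplicities in TZZDDZ: D×2, T×1, Z×3.
Dividing 6! = 720 by 3!·2! = 12 for the repeated letters gives 60.

60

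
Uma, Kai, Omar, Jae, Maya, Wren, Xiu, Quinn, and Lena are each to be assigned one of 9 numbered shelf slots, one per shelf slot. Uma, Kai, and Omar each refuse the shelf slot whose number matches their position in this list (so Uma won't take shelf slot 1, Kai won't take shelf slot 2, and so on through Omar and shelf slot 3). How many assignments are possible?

256320

Let Aᵢ (for i ∈ {1, 2, 3}) be the placements that put person i in their forbidden shelf slot. Any j of these fix j positions, leaving (9−j)! ways to fill the rest, and there are C(3,j) ways to pick which j.
By inclusion–exclusion, the number of valid placements is Σ_{j=0}^{3} (−1)^j C(3,j)·(9−j)!.
Computing: 362880 − 120960 + 15120 − 720 = 256320.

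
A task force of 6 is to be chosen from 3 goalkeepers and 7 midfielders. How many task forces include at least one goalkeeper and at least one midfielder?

203

Unrestricted: C(10,6) = 210 ways to pick any 6 of the 10.
Selections missing a whole group: no goalkeepers → C(7,6) = 7; no midfielders → C(3,6) = 0.
Both groups omitted at once is impossible, so 210 − 7 = 203.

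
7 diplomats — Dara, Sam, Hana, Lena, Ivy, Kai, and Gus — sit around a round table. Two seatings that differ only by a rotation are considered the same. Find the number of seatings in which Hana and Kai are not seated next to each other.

Without the restriction there are (6)! = 720 seatings.
Those with Hana next to Kai: fuse the pair into one unit and seat 6 units around a circle — 2·(5)! = 240.
Subtracting, 720 − 240 = 480.

480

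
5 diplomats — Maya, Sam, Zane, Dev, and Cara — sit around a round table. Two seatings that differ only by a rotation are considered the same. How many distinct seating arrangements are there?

Fix one person's seat to break rotational symmetry; the remaining 4 people can be arranged in (4)! = 24 ways.

24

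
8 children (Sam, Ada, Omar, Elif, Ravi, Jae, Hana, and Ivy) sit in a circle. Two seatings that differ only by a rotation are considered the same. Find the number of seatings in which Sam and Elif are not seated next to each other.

3600

All circular seatings of 8 people number (7)! = 5040.
Those with Sam next to Elif: fuse the pair into one unit and seat 7 units around a circle — 2·(6)! = 1440.
Subtracting, 5040 − 1440 = 3600.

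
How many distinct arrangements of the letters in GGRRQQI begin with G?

Fix G in the first position and arrange the remaining 6 letters.
Those 6 letters have Q appearing twice and R appearing twice, giving (6)!/(2!·2!) = 180.

180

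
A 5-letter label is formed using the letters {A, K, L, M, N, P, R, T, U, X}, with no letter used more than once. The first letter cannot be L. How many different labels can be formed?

The first letter has 10−1 = 9 choices (anything except L).
The remaining 4 letters are filled from the other 9 symbols without repetition: 9 × 8 × 7 × 6 = 3024.
Total: 9 × 3024 = 27216.

27216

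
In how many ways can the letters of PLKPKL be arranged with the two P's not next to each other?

60

Total arrangements of PLKPKL: 6!/(2!·2!·2!) = 90.
If the two P's are adjacent, glue them into one block, leaving 5 items to arrange: (5)!/(2!·2!) = 30 ways.
Subtracting, 90 − 30 = 60 arrangements keep the P's apart.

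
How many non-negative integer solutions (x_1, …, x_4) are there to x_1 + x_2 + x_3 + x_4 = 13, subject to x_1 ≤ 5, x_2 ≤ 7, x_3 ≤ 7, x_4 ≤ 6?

By stars and bars, unrestricted non-negative solutions to x_1+…+x_4 = 13 number C(13+3,3) = 560.
Subtract solutions that violate a single cap (substitute x_i' = x_i − (cap_i+1)): x_1 ≥ 6 gives C(10,3) = 120; x_2 ≥ 8 gives C(8,3) = 56; x_3 ≥ 8 gives C(8,3) = 56; x_4 ≥ 7 gives C(9,3) = 84. Together 316.
Add back pairs where two caps are both exceeded: 0 + 0 + 1 + 0 + 0 + 0 = 1.
By inclusion–exclusion the count is 560 − 316 + 1 = 245.

245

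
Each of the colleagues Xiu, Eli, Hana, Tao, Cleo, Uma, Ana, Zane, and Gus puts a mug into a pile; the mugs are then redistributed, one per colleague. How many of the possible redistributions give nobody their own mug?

133496

This is the derangement count D_9: permutations of 9 items with no fixed point.
By inclusion–exclusion this is Σ_{j=0}^{9} (−1)^j C(9,j)·(9−j)!.
Computing: 362880 − 362880 + 181440 − 60480 + 15120 − 3024 + 504 − 72 + 9 − 1 = 133496.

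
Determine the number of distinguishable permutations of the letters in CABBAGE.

CABBAGE has 7 letters with A appearing twice and B appearing twice.
So there are 7! / (2!·2!) = 1260 distinguishable arrangements.

1260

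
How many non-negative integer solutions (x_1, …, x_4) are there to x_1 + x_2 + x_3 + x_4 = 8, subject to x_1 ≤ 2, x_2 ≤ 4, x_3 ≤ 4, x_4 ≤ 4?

52

Without the upper bounds there are C(11,3) = 165 ways to split 8 among 4 variables.
Subtract solutions that violate a single cap (substitute x_i' = x_i − (cap_i+1)): x_1 ≥ 3 gives C(8,3) = 56; x_2 ≥ 5 gives C(6,3) = 20; x_3 ≥ 5 gives C(6,3) = 20; x_4 ≥ 5 gives C(6,3) = 20. Together 116.
Add back pairs where two caps are both exceeded: 1 + 1 + 1 + 0 + 0 + 0 = 3.
By inclusion–exclusion the count is 165 − 116 + 3 = 52.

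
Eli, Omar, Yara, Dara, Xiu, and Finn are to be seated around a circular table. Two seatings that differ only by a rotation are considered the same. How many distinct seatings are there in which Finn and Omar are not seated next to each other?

Without the restriction there are (5)! = 120 seatings.
Those with Finn next to Omar: fuse the pair into one unit and seat 5 units around a circle — 2·(4)! = 48.
Subtracting, 120 − 48 = 72.

72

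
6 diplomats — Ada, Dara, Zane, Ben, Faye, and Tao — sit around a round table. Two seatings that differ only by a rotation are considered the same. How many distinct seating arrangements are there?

Around a circle, 6 distinct people have 6!/6 = (5)! = 120 rotationally distinct seatings.

120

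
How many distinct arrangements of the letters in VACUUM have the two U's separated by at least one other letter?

240

There are 6!/(2!) = 360 arrangements of VACUUM in total.
If the two U's are adjacent, glue them into one block, leaving 5 items to arrange: (5)! = 120 ways.
Subtracting, 360 − 120 = 240 arrangements keep the U's apart.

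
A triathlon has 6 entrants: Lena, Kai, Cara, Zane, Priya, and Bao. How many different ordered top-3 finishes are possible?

There are 6 choices for 1st place, 5 for 2nd, and 4 for 3rd.
That gives 6 × 5 × 4 = 120.

120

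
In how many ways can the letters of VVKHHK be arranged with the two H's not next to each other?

There are 6!/(2!·2!·2!) = 90 arrangements of VVKHHK in total.
If the two H's are adjacent, glue them into one block, leaving 5 items to arrange: (5)!/(2!·2!) = 30 ways.
Subtracting, 90 − 30 = 60 arrangements keep the H's apart.

60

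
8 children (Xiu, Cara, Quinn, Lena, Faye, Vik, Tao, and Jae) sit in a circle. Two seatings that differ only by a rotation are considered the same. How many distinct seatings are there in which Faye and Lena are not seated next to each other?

3600

Without the restriction there are (7)! = 5040 seatings.
Those with Faye next to Lena: fuse the pair into one unit and seat 7 units around a circle — 2·(6)! = 1440.
Subtracting, 5040 − 1440 = 3600.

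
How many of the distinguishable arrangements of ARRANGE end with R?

With the last slot taken by R, it remains to arrange the other 6 letters (ARANGE).
Those 6 letters have A appearing twice, giving (6)!/(2!) = 360.

360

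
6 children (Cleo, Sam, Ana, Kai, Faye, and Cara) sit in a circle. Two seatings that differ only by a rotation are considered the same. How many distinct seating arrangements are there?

120

Around a circle, 6 distinct people have 6!/6 = (5)! = 120 rotationally distinct seatings.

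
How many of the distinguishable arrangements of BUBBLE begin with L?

20

With the first slot taken by L, it remains to arrange the other 5 letters (BUBBE).
Those 5 letters have B appearing 3 times, giving (5)!/(3!) = 20.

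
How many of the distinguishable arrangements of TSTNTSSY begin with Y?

140

With the first slot taken by Y, it remains to arrange the other 7 letters (TSTNTSS).
Those 7 letters have S appearing 3 times and T appearing 3 times, giving (7)!/(3!·3!) = 140.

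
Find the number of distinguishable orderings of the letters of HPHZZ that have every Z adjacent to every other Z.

Treat the 2 copies of Z as a single block. The multiset to arrange is then {ZZ, H, H, P}, 4 items in all.
That gives (4)!/(2!) = 12 arrangements.

12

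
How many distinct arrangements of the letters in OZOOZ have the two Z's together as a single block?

Treat the 2 copies of Z as a single block. The multiset to arrange is then {ZZ, O, O, O}, 4 items in all.
That gives (4)!/(3!) = 4 arrangements.

4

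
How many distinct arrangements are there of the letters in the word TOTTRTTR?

TOTTRTTR has 8 letters with R appearing twice and T appearing 5 times.
Dividing 8! = 40320 by 5!·2! = 240 for the repeated letters gives 168.

168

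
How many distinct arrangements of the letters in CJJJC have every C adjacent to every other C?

Treat the 2 copies of C as a single block. The multiset to arrange is then {CC, J, J, J}, 4 items in all.
That gives (4)!/(3!) = 4 arrangements.

4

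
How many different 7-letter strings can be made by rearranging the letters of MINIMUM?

Letter multiplicities in MINIMUM: I×2, M×3, N×1, U×1.
The number of distinct arrangements is 7!/(3!·2!) = 5040/12 = 420.

420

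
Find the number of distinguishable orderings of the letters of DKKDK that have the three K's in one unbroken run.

Treat the 3 copies of K as a single block. The multiset to arrange is then {KKK, D, D}, 3 items in all.
That gives (3)!/(2!) = 3 arrangements.

3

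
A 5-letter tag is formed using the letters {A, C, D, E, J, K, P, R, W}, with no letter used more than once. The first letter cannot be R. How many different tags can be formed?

The first letter has 9−1 = 8 choices (anything except R).
The remaining 4 letters are filled from the other 8 symbols without repetition: 8 × 7 × 6 × 5 = 1680.
Total: 8 × 1680 = 13440.

13440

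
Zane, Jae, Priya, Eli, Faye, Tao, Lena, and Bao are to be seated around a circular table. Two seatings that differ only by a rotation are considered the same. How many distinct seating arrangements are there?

Seat Zane anywhere (absorbing the rotational symmetry), then permute the other 7: (7)! = 5040.

5040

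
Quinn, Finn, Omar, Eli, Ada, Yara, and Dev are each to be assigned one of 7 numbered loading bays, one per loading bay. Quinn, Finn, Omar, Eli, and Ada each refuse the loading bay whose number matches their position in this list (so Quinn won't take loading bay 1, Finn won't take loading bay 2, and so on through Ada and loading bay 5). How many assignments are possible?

Let Aᵢ (for 1 ≤ i ≤ 5) be the placements that put person i in their forbidden loading bay. Any j of these fix j positions, leaving (7−j)! ways to fill the rest, and there are C(5,j) ways to pick which j.
By inclusion–exclusion, the number of valid placements is Σ_{j=0}^{5} (−1)^j C(5,j)·(7−j)!.
Computing: 5040 − 3600 + 1200 − 240 + 30 − 2 = 2428.

2428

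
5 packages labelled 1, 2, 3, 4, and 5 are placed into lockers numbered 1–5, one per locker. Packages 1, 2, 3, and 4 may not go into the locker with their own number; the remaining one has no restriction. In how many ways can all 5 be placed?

Let Aᵢ (for 1 ≤ i ≤ 4) be the placements that put package i in its forbidden locker. Any j of these fix j positions, leaving (5−j)! ways to fill the rest, and there are C(4,j) ways to pick which j.
By inclusion–exclusion, the number of valid placements is Σ_{j=0}^{4} (−1)^j C(4,j)·(5−j)!.
Computing: 120 − 96 + 36 − 8 + 1 = 53.

53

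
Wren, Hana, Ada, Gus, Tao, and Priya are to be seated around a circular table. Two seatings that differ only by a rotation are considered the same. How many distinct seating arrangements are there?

Around a circle, 6 distinct people have 6!/6 = (5)! = 120 rotationally distinct seatings.

120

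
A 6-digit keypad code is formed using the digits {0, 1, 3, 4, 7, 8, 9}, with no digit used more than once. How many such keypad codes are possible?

5040

Choose and order 6 of the 7 symbols: the first digit has 7 options, the next 6, and so on down to 2.
That product is 7 × 6 × 5 × 4 × 3 × 2 = 5040.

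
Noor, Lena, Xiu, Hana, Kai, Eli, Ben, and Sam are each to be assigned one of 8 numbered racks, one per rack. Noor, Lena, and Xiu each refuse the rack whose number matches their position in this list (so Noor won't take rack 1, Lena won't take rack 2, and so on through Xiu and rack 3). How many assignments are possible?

27240

Let Aᵢ (for i ∈ {1, 2, 3}) be the placements that put person i in their forbidden rack. Any j of these fix j positions, leaving (8−j)! ways to fill the rest, and there are C(3,j) ways to pick which j.
By inclusion–exclusion, the number of valid placements is Σ_{j=0}^{3} (−1)^j C(3,j)·(8−j)!.
Computing: 40320 − 15120 + 2160 − 120 = 27240.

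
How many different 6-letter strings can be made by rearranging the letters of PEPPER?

60

PEPPER has 6 letters with E appearing twice and P appearing 3 times.
Dividing 6! = 720 by 3!·2! = 12 for the repeated letters gives 60.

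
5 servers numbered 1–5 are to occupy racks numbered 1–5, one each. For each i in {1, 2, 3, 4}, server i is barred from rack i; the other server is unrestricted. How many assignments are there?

Let Aᵢ (for 1 ≤ i ≤ 4) be the placements that put server i in its forbidden rack. Any j of these fix j positions, leaving (5−j)! ways to fill the rest, and there are C(4,j) ways to pick which j.
By inclusion–exclusion, the number of valid placements is Σ_{j=0}^{4} (−1)^j C(4,j)·(5−j)!.
Computing: 120 − 96 + 36 − 8 + 1 = 53.

53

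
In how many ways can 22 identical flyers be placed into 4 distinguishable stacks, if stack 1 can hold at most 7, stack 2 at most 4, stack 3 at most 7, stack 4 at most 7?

Ignoring the caps, the number of non-negative solutions to x_1+…+x_4 = 22 is C(25,3) = 2300.
Subtract solutions that violate a single cap (substitute x_i' = x_i − (cap_i+1)): x_1 ≥ 8 gives C(17,3) = 680; x_2 ≥ 5 gives C(20,3) = 1140; x_3 ≥ 8 gives C(17,3) = 680; x_4 ≥ 8 gives C(17,3) = 680. Together 3180.
Add back pairs where two caps are both exceeded: 220 + 84 + 84 + 220 + 220 + 84 = 912.
Subtract triples: 4 + 4 + 0 + 4 = 12.
By inclusion–exclusion the count is 2300 − 3180 + 912 − 12 = 20.

20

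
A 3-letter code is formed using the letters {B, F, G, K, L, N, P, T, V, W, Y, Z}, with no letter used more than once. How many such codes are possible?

1320

This is a permutation of 3 out of 12: P(12,3) = 12!/9!.
That product is 12 × 11 × 10 = 1320.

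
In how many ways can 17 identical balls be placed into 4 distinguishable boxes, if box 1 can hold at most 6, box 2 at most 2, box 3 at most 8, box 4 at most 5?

By stars and bars, unrestricted non-negative solutions to x_1+…+x_4 = 17 number C(17+3,3) = 1140.
Subtract solutions that violate a single cap (substitute x_i' = x_i − (cap_i+1)): x_1 ≥ 7 gives C(13,3) = 286; x_2 ≥ 3 gives C(17,3) = 680; x_3 ≥ 9 gives C(11,3) = 165; x_4 ≥ 6 gives C(14,3) = 364. Together 1495.
Add back pairs where two caps are both exceeded: 120 + 4 + 35 + 56 + 165 + 10 = 390.
Subtract triples: 0 + 4 + 0 + 0 = 4.
By inclusion–exclusion the count is 1140 − 1495 + 390 − 4 = 31.

31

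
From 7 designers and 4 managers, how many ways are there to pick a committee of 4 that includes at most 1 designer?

29

Split by how many designers are chosen (0 through 1).
Sum: C(7,0)·C(4,4) + C(7,1)·C(4,3) = 1 + 28 = 29.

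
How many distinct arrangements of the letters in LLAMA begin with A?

Fix A in the first position and arrange the remaining 4 letters.
Those 4 letters have L appearing twice, giving (4)!/(2!) = 12.

12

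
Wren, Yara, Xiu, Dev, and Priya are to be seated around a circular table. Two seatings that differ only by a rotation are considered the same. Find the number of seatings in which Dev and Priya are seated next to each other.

Glue Dev and Priya into a block (2 internal orders). Seating 4 units around a circle gives (3)! arrangements.
So 2 × (3)! = 2 × 6 = 12.

12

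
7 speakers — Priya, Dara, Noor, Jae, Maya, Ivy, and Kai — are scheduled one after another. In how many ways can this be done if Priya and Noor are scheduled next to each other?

Treat {Priya, Noor} as a single unit. There are 6 units to order, and the pair itself can be ordered 2 ways.
That gives 2 × 6! = 2 × 720 = 1440.

1440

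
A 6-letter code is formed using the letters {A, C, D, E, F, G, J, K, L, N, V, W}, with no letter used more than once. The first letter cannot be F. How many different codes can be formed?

609840

The first letter has 12−1 = 11 choices (anything except F).
The remaining 5 letters are filled from the other 11 symbols without repetition: 11 × 10 × 9 × 8 × 7 = 55440.
Total: 11 × 55440 = 609840.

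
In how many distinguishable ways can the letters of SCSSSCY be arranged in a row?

105

Letter multiplicities in SCSSSCY: C×2, S×4, Y×1.
Dividing 7! = 5040 by 4!·2! = 48 for the repeated letters gives 105.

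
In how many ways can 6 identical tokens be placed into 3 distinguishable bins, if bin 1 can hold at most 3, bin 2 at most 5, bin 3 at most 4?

18

Ignoring the caps, the number of non-negative solutions to x_1+…+x_3 = 6 is C(8,2) = 28.
Subtract solutions that violate a single cap (substitute x_i' = x_i − (cap_i+1)): x_1 ≥ 4 gives C(4,2) = 6; x_2 ≥ 6 gives C(2,2) = 1; x_3 ≥ 5 gives C(3,2) = 3. Together 10.
No two caps can be exceeded simultaneously, so the pair terms are all 0.
By inclusion–exclusion the count is 28 − 10 + 0 = 18.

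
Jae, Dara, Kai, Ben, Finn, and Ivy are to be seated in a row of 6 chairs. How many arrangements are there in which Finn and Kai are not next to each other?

Of the 6! = 720 arrangements, those with Finn and Kai adjacent number 2 × 5! = 240 (treat the pair as a block with 2 internal orders).
So 720 − 240 = 480 arrangements keep them apart.

480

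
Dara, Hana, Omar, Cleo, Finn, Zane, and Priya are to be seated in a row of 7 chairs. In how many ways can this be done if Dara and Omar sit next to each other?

Place the 5 others and the Dara-Omar pair as 6 objects in a line; the pair has 2 internal arrangements.
So the count is 2·(6)! = 1440.

1440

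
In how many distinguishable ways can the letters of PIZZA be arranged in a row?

PIZZA has 5 letters with Z appearing twice.
So there are 5! / (2!) = 60 distinguishable arrangements.

60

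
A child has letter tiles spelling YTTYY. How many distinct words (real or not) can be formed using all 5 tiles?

10

The 5 letters of YTTYY have repeats: T appearing twice and Y appearing 3 times.
The number of distinct arrangements is 5!/(3!·2!) = 120/12 = 10.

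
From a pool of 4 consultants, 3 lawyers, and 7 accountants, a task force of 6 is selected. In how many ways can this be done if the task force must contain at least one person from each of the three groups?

2331

Total 6-person selections from all 14: C(14,6) = 3003.
Subtract selections that omit an entire group: no consultants → C(10,6) = 210; no lawyers → C(11,6) = 462; no accountants → C(7,6) = 7.
Add back selections omitting two groups (i.e. drawn from a single group): C(4,6) + C(3,6) + C(7,6) = 7.
By inclusion–exclusion: 3003 − 679 + 7 = 2331.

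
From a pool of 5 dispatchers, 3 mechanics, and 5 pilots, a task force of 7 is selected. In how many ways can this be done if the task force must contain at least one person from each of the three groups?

1580

Total 7-person selections from all 13: C(13,7) = 1716.
Selections missing a whole group: no dispatchers → C(8,7) = 8; no mechanics → C(10,7) = 120; no pilots → C(8,7) = 8.
Add back selections omitting two groups (i.e. drawn from a single group): C(5,7) + C(3,7) + C(5,7) = 0.
By inclusion–exclusion: 1716 − 136 + 0 = 1580.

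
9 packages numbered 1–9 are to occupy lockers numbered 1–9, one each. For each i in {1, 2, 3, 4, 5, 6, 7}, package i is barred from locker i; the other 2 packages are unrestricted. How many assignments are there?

Let Aᵢ (for 1 ≤ i ≤ 7) be the placements that put package i in its forbidden locker. Any j of these fix j positions, leaving (9−j)! ways to fill the rest, and there are C(7,j) ways to pick which j.
By inclusion–exclusion, the number of valid placements is Σ_{j=0}^{7} (−1)^j C(7,j)·(9−j)!.
Computing: 362880 − 282240 + 105840 − 25200 + 4200 − 504 + 42 − 2 = 165016.

165016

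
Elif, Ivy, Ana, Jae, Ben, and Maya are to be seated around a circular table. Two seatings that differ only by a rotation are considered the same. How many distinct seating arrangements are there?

120

Fix one person's seat to break rotational symmetry; the remaining 5 people can be arranged in (5)! = 120 ways.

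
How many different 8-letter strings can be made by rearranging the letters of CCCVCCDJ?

CCCVCCDJ has 8 letters with C appearing 5 times.
Dividing 8! = 40320 by 5! = 120 for the repeated letters gives 336.

336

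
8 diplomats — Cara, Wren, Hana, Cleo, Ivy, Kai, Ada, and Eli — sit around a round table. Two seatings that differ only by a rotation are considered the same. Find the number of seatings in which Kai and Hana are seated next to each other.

Glue Kai and Hana into a block (2 internal orders). Seating 7 units around a circle gives (6)! arrangements.
So 2 × (6)! = 2 × 720 = 1440.

1440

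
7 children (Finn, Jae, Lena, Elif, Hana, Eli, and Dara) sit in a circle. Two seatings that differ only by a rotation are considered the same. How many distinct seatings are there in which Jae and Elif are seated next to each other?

240

Glue Jae and Elif into a block (2 internal orders). Seating 6 units around a circle gives (5)! arrangements.
So 2 × (5)! = 2 × 120 = 240.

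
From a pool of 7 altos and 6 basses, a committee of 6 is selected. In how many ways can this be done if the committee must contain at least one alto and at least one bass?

1708

Total 6-person selections from all 13: C(13,6) = 1716.
Subtract selections that omit an entire group: no altos → C(6,6) = 1; no basses → C(7,6) = 7.
Both groups omitted at once is impossible, so 1716 − 8 = 1708.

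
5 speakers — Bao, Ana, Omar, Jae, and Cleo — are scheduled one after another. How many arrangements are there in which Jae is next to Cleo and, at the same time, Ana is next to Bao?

Treat {Jae,Cleo} as one block (2 orders) and {Ana,Bao} as another (2 orders).
That leaves 3 units to arrange: 2 × 2 × 3! = 4 × 6 = 24.

24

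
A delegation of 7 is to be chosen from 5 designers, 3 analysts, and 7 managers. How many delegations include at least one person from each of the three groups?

Unrestricted: C(15,7) = 6435 ways to pick any 7 of the 15.
Subtract selections that omit an entire group: no designers → C(10,7) = 120; no analysts → C(12,7) = 792; no managers → C(8,7) = 8.
Add back selections omitting two groups (i.e. drawn from a single group): C(5,7) + C(3,7) + C(7,7) = 1.
By inclusion–exclusion: 6435 − 920 + 1 = 5516.

5516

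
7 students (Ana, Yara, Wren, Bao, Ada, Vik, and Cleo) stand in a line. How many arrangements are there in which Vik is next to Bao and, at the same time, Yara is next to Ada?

480

Treat {Vik,Bao} as one block (2 orders) and {Yara,Ada} as another (2 orders).
That leaves 5 units to arrange: 2 × 2 × 5! = 4 × 120 = 480.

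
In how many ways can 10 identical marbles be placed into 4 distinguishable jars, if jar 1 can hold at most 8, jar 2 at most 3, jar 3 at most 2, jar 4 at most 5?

By stars and bars, unrestricted non-negative solutions to x_1+…+x_4 = 10 number C(10+3,3) = 286.
Subtract solutions that violate a single cap (substitute x_i' = x_i − (cap_i+1)): x_1 ≥ 9 gives C(4,3) = 4; x_2 ≥ 4 gives C(9,3) = 84; x_3 ≥ 3 gives C(10,3) = 120; x_4 ≥ 6 gives C(7,3) = 35. Together 243.
Add back pairs where two caps are both exceeded: 0 + 0 + 0 + 20 + 1 + 4 = 25.
By inclusion–exclusion the count is 286 − 243 + 25 = 68.

68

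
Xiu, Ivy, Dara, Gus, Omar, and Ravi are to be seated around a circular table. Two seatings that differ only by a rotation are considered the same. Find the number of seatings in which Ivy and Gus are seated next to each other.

48

Glue Ivy and Gus into a block (2 internal orders). Seating 5 units around a circle gives (4)! arrangements.
So 2 × (4)! = 2 × 24 = 48.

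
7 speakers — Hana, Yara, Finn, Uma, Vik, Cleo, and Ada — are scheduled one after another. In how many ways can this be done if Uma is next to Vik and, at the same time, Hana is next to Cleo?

Treat {Uma,Vik} as one block (2 orders) and {Hana,Cleo} as another (2 orders).
That leaves 5 units to arrange: 2 × 2 × 5! = 4 × 120 = 480.

480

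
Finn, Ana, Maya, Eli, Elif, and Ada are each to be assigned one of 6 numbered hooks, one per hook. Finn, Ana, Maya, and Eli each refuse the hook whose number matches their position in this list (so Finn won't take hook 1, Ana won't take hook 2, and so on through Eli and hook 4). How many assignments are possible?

362

Let Aᵢ (for 1 ≤ i ≤ 4) be the placements that put person i in their forbidden hook. Any j of these fix j positions, leaving (6−j)! ways to fill the rest, and there are C(4,j) ways to pick which j.
By inclusion–exclusion, the number of valid placements is Σ_{j=0}^{4} (−1)^j C(4,j)·(6−j)!.
Computing: 720 − 480 + 144 − 24 + 2 = 362.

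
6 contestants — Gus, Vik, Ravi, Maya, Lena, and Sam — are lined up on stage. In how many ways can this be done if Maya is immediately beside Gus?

Glue Maya and Gus into one block (2 internal orders), leaving 5 units to arrange in a row.
So the count is 2·(5)! = 240.

240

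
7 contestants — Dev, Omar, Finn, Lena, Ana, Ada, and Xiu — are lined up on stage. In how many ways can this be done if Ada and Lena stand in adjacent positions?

1440

Glue Ada and Lena into one block (2 internal orders), leaving 6 units to arrange in a row.
So the count is 2·(6)! = 1440.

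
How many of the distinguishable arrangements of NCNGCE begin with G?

With the first slot taken by G, it remains to arrange the other 5 letters (NCNCE).
Those 5 letters have C appearing twice and N appearing twice, giving (5)!/(2!·2!) = 30.

30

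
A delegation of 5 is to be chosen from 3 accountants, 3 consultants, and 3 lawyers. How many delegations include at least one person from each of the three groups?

Total 5-person selections from all 9: C(9,5) = 126.
Selections missing a whole group: no accountants → C(6,5) = 6; no consultants → C(6,5) = 6; no lawyers → C(6,5) = 6.
Add back selections omitting two groups (i.e. drawn from a single group): C(3,5) + C(3,5) + C(3,5) = 0.
By inclusion–exclusion: 126 − 18 + 0 = 108.

108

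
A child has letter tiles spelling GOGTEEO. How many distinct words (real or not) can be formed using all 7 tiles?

630

Letter multiplicities in GOGTEEO: E×2, G×2, O×2, T×1.
The number of distinct arrangements is 7!/(2!·2!·2!) = 5040/8 = 630.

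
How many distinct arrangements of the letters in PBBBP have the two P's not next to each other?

6

Total arrangements of PBBBP: 5!/(3!·2!) = 10.
Arrangements with the P's together: treat PP as one letter, giving (4)!/(3!) = 4.
Subtracting, 10 − 4 = 6 arrangements keep the P's apart.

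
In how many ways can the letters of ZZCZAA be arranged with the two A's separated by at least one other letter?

Total arrangements of ZZCZAA: 6!/(3!·2!) = 60.
If the two A's are adjacent, glue them into one block, leaving 5 items to arrange: (5)!/(3!) = 20 ways.
Subtracting, 60 − 20 = 40 arrangements keep the A's apart.

40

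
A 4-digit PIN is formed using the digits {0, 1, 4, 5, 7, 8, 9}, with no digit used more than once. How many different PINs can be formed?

840

Choose and order 4 of the 7 symbols: the first digit has 7 options, the next 6, then 5, 4.
7 × 6 × 5 × 4 = 840.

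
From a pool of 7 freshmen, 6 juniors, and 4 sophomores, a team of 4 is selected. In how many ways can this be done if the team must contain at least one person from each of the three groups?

Total 4-person selections from all 17: C(17,4) = 2380.
Subtract selections that omit an entire group: no freshmen → C(10,4) = 210; no juniors → C(11,4) = 330; no sophomores → C(13,4) = 715.
Add back selections omitting two groups (i.e. drawn from a single group): C(7,4) + C(6,4) + C(4,4) = 51.
By inclusion–exclusion: 2380 − 1255 + 51 = 1176.

1176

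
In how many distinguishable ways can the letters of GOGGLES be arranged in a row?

840

Letter multiplicities in GOGGLES: E×1, G×3, L×1, O×1, S×1.
Dividing 7! = 5040 by 3! = 6 for the repeated letters gives 840.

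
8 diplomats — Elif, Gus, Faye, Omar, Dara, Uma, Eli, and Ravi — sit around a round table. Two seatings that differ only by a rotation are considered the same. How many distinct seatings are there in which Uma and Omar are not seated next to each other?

Without the restriction there are (7)! = 5040 seatings.
Seatings with Uma beside Omar: treat them as a block with 2 internal orders, giving 2 × (6)! = 1440.
Subtracting, 5040 − 1440 = 3600.

3600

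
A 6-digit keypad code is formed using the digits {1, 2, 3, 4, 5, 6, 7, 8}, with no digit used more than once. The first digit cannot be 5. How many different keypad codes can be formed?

The first digit has 8−1 = 7 choices (anything except 5).
The remaining 5 digits are filled from the other 7 symbols without repetition: 7 × 6 × 5 × 4 × 3 = 2520.
Total: 7 × 2520 = 17640.

17640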